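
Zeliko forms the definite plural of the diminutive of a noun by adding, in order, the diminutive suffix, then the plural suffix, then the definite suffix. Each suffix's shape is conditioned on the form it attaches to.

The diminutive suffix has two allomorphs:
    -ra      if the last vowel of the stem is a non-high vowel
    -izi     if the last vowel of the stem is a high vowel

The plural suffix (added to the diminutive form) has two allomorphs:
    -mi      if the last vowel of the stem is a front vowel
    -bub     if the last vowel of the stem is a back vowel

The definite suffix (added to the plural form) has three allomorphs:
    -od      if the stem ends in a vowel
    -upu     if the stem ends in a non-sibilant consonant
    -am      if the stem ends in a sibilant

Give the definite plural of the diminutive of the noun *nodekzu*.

nodekzuizimiod

*nodekzu*: last vowel = /u/, a high vowel → -izi → *nodekzuizi*.
The last vowel of the diminutive form *nodekzuizi* is /i/, which is a front vowel, so the plural suffix is -mi, giving *nodekzuizimi*.
The plural form *nodekzuizimi*: final sound = /i/, a vowel → -od → *nodekzuizimiod*.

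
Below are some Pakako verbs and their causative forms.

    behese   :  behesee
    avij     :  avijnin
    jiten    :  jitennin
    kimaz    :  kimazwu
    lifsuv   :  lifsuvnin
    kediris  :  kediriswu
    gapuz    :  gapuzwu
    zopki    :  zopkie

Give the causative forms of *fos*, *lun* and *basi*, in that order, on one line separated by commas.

foswu, lunnin, basie

The pattern is sibilance of the final sound: -wu when the stem ends in a sibilant (*kimaz*, *kediris*, *gapuz*); -nin when the stem ends in a non-sibilant consonant (*avij*, *jiten*, *lifsuv*); -e when the stem ends in a vowel (*behese*, *zopki*).
The final sound of *fos* is /s/, which is a sibilant, so the suffix is -wu, giving *foswu*.
*lun*: final sound = /n/, a non-sibilant consonant → -nin → *lunnin*.
Since the final sound of *basi* is /i/ (a vowel), it takes -e, giving *basie*.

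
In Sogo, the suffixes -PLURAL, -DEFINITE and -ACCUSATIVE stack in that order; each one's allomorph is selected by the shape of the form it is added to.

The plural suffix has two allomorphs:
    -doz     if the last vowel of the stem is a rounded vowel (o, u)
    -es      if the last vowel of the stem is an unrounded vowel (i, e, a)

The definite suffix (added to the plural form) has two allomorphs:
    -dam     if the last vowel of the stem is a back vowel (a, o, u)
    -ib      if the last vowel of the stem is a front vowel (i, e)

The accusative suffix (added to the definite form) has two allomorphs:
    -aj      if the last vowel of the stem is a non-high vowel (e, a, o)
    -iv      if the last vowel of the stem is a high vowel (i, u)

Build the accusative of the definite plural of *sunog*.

sunogdozdamaj

Since the last vowel of *sunog* is /o/ (a rounded vowel), it takes -doz, giving *sunogdoz*.
The plural form *sunogdoz* — last vowel /o/ (a back vowel) → -dam → *sunogdozdam*.
The definite form *sunogdozdam*: last vowel = /a/, a non-high vowel → -aj → *sunogdozdamaj*.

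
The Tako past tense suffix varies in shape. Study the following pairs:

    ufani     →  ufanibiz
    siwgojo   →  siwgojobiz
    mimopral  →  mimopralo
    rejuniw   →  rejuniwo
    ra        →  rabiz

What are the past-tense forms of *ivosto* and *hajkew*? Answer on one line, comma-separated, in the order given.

ivostobiz, hajkewo

The alternation tracks the final sound of the stem — -o when the stem ends in a consonant (*mimopral*, *rejuniw*); -biz when the stem ends in a vowel (*ufani*, *siwgojo*, *ra*).
*ivosto* — final sound /o/ (a vowel) → -biz → *ivostobiz*.
The final sound of *hajkew* is /w/, which is a consonant, so the suffix is -o, giving *hajkewo*.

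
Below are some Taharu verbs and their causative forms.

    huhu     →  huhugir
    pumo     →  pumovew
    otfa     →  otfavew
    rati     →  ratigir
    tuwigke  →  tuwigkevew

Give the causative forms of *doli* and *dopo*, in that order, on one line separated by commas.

doligir, dopovew

The suffix is conditioned by the last vowel: -gir when the last vowel of the stem is a high vowel (*huhu*, *rati*); -vew when the last vowel of the stem is a non-high vowel (*pumo*, *otfa*, *tuwigke*).
*doli* — last vowel /i/ (a high vowel) → -gir → *doligir*.
The last vowel of *dopo* is /o/, which is a non-high vowel, so the suffix is -vew, giving *dopovew*.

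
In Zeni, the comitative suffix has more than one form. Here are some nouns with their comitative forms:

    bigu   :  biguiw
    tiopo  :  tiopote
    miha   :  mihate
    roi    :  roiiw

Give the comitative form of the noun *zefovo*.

zefovote

The alternation tracks the last vowel of the stem — -iw when the last vowel of the stem is a high vowel (*bigu*, *roi*); -te when the last vowel of the stem is a non-high vowel (*tiopo*, *miha*).
Since the last vowel of *zefovo* is /o/ (a non-high vowel), it takes -te, giving *zefovote*.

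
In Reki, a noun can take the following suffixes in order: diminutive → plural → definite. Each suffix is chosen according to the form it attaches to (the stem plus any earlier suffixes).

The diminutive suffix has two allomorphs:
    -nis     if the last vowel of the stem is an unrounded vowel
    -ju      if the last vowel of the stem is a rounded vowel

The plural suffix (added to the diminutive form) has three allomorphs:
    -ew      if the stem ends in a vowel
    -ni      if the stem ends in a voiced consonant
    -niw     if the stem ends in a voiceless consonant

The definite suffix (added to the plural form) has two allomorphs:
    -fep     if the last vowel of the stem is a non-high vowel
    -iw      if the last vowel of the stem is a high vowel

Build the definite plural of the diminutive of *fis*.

fisnisniwiw

Since the last vowel of *fis* is /i/ (an unrounded vowel), it takes -nis, giving *fisnis*.
The diminutive form *fisnis*: final sound = /s/, a voiceless consonant → -niw → *fisnisniw*.
The last vowel of the plural form *fisnisniw* is /i/, which is a high vowel, so the definite suffix is -iw, giving *fisnisniwiw*.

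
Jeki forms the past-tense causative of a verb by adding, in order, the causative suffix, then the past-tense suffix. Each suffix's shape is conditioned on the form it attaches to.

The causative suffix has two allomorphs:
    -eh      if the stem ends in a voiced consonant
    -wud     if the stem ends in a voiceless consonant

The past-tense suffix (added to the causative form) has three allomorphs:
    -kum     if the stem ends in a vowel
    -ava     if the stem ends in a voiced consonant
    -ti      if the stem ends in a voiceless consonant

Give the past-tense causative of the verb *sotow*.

Since the final consonant of *sotow* is /w/ (voiced), it takes -eh, giving *sotoweh*.
The causative form *sotoweh*: final sound = /h/, a voiceless consonant → -ti → *sotowehti*.

sotowehti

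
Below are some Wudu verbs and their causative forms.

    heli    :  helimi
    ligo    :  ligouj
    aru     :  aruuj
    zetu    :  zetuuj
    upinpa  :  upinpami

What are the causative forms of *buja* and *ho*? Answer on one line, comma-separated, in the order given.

bujami, houj

The alternation tracks the last vowel of the stem — -uj when the last vowel of the stem is a rounded vowel (*ligo*, *aru*, *zetu*); -mi when the last vowel of the stem is an unrounded vowel (*heli*, *upinpa*).
The last vowel of *buja* is /a/, which is an unrounded vowel, so the suffix is -mi, giving *bujami*.
Since the last vowel of *ho* is /o/ (a rounded vowel), it takes -uj, giving *houj*.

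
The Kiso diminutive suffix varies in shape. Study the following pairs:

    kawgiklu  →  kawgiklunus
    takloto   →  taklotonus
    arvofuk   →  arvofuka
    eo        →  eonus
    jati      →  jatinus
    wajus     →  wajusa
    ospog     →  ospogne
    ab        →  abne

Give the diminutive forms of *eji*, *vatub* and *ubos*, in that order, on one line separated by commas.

Looking at the final sound of each stem: -a when the stem ends in a voiceless consonant (*arvofuk*, *wajus*); -ne when the stem ends in a voiced consonant (*ospog*, *ab*); -nus when the stem ends in a vowel (*kawgiklu*, *takloto*, *eo*, *jati*).
The final sound of *eji* is /i/, which is a vowel, so the suffix is -nus, giving *ejinus*.
*vatub* — final sound /b/ (a voiced consonant) → -ne → *vatubne*.
The final sound of *ubos* is /s/, which is a voiceless consonant, so the suffix is -a, giving *ubosa*.

ejinus, vatubne, ubosa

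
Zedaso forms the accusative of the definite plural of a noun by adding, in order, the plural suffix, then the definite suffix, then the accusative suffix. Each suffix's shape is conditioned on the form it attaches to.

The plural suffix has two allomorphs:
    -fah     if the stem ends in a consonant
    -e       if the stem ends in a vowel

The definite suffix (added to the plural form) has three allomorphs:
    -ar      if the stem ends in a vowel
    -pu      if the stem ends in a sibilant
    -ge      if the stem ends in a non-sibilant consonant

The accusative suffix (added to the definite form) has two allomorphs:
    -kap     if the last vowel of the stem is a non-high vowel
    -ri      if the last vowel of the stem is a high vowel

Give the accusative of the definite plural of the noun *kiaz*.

*kiaz*: final sound = /z/, a consonant → -fah → *kiazfah*.
The plural form *kiazfah*: final sound = /h/, a non-sibilant consonant → -ge → *kiazfahge*.
The definite form *kiazfahge*: last vowel = /e/, a non-high vowel → -kap → *kiazfahgekap*.

kiazfahgekap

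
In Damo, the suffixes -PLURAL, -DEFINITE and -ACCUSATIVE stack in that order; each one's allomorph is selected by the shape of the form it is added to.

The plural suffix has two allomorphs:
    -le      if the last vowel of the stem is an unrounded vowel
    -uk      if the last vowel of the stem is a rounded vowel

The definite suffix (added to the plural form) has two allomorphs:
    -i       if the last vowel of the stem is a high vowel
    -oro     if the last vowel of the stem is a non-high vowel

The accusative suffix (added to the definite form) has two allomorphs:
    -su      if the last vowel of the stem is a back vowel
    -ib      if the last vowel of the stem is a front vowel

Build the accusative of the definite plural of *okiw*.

okiwleorosu

Since the last vowel of *okiw* is /i/ (an unrounded vowel), it takes -le, giving *okiwle*.
Since the last vowel of the plural form *okiwle* is /e/ (a non-high vowel), it takes -oro, giving *okiwleoro*.
The definite form *okiwleoro* — last vowel /o/ (a back vowel) → -su → *okiwleorosu*.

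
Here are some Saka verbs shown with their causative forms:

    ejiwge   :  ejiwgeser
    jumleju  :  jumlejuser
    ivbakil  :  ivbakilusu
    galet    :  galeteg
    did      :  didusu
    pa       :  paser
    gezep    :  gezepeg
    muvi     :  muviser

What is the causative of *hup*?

hupeg

The suffix is conditioned by the final sound: -eg when the stem ends in a voiceless consonant (*galet*, *gezep*); -usu when the stem ends in a voiced consonant (*ivbakil*, *did*); -ser when the stem ends in a vowel (*ejiwge*, *jumleju*, *pa*, *muvi*).
*hup* — final sound /p/ (a voiceless consonant) → -eg → *hupeg*.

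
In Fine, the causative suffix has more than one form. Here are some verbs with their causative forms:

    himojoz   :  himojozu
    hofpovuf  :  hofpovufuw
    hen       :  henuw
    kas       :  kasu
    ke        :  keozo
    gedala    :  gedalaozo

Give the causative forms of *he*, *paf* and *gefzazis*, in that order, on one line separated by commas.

heozo, pafuw, gefzazisu

The suffix is conditioned by the final sound: -u when the stem ends in a sibilant (*himojoz*, *kas*); -uw when the stem ends in a non-sibilant consonant (*hofpovuf*, *hen*); -ozo when the stem ends in a vowel (*ke*, *gedala*).
*he*: final sound = /e/, a vowel → -ozo → *heozo*.
Since the final sound of *paf* is /f/ (a non-sibilant consonant), it takes -uw, giving *pafuw*.
Since the final sound of *gefzazis* is /s/ (a sibilant), it takes -u, giving *gefzazisu*.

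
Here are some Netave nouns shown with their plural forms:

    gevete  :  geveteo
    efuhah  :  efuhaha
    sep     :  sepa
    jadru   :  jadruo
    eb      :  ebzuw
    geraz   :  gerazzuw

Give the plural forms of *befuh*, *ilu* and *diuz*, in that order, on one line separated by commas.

The suffix is conditioned by the final sound: -a when the stem ends in a voiceless consonant (*efuhah*, *sep*); -zuw when the stem ends in a voiced consonant (*eb*, *geraz*); -o when the stem ends in a vowel (*gevete*, *jadru*).
Since the final sound of *befuh* is /h/ (a voiceless consonant), it takes -a, giving *befuha*.
*ilu*: final sound = /u/, a vowel → -o → *iluo*.
*diuz* — final sound /z/ (a voiced consonant) → -zuw → *diuzzuw*.

befuha, iluo, diuzzuw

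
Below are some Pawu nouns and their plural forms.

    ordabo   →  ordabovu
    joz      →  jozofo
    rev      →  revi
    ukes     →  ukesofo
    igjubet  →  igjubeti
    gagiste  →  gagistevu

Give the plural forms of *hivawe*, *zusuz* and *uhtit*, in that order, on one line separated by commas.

hivawevu, zusuzofo, uhtiti

The alternation tracks the final sound of the stem — -ofo when the stem ends in a sibilant (*joz*, *ukes*); -i when the stem ends in a non-sibilant consonant (*rev*, *igjubet*); -vu when the stem ends in a vowel (*ordabo*, *gagiste*).
Since the final sound of *hivawe* is /e/ (a vowel), it takes -vu, giving *hivawevu*.
*zusuz*: final sound = /z/, a sibilant → -ofo → *zusuzofo*.
*uhtit*: final sound = /t/, a non-sibilant consonant → -i → *uhtiti*.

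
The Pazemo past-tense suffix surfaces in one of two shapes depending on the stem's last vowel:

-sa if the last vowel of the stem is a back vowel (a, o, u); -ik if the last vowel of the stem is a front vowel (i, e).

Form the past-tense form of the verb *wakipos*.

wakipossa

Since the last vowel of *wakipos* is /o/ (a back vowel), it takes -sa, giving *wakipossa*.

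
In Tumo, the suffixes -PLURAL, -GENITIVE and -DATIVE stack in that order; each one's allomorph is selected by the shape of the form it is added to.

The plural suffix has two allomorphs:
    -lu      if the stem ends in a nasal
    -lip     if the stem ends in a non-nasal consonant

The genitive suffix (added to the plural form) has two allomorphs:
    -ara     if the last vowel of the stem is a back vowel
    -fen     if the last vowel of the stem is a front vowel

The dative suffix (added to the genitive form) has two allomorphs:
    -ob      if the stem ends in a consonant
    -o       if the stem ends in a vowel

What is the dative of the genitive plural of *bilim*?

*bilim*: final consonant = /m/, a nasal → -lu → *bilimlu*.
The plural form *bilimlu* — last vowel /u/ (a back vowel) → -ara → *bilimluara*.
The final sound of the genitive form *bilimluara* is /a/, which is a vowel, so the dative suffix is -o, giving *bilimluarao*.

bilimluarao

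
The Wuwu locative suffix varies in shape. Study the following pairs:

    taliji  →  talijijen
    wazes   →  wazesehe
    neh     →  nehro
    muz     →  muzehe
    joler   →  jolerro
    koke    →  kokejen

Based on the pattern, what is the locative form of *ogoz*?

The pattern is sibilance of the final sound: -ehe when the stem ends in a sibilant (*wazes*, *muz*); -ro when the stem ends in a non-sibilant consonant (*neh*, *joler*); -jen when the stem ends in a vowel (*taliji*, *koke*).
Since the final sound of *ogoz* is /z/ (a sibilant), it takes -ehe, giving *ogozehe*.

ogozehe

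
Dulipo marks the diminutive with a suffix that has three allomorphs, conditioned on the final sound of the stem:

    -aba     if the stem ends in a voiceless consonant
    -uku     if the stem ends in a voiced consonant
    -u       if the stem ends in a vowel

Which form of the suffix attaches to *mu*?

-u

The final sound of *mu* is /u/, which is a vowel, so the suffix is -u.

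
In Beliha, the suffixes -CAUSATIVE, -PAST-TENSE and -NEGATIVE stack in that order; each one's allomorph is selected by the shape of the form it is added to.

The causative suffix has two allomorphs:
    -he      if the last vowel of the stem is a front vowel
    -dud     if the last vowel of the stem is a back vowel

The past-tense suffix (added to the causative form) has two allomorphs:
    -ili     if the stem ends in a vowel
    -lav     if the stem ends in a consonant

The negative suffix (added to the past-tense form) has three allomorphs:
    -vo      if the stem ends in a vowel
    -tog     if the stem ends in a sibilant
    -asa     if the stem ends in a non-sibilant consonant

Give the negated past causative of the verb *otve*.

Since the last vowel of *otve* is /e/ (a front vowel), it takes -he, giving *otvehe*.
The final sound of the causative form *otvehe* is /e/, which is a vowel, so the past-tense suffix is -ili, giving *otveheili*.
The final sound of the past-tense form *otveheili* is /i/, which is a vowel, so the negative suffix is -vo, giving *otveheilivo*.

otveheilivo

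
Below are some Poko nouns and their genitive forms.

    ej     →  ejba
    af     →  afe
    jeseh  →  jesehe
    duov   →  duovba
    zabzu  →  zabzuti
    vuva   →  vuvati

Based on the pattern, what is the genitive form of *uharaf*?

The pattern is voicing of the final sound: -e when the stem ends in a voiceless consonant (*af*, *jeseh*); -ba when the stem ends in a voiced consonant (*ej*, *duov*); -ti when the stem ends in a vowel (*zabzu*, *vuva*).
Since the final sound of *uharaf* is /f/ (a voiceless consonant), it takes -e, giving *uharafe*.

uharafe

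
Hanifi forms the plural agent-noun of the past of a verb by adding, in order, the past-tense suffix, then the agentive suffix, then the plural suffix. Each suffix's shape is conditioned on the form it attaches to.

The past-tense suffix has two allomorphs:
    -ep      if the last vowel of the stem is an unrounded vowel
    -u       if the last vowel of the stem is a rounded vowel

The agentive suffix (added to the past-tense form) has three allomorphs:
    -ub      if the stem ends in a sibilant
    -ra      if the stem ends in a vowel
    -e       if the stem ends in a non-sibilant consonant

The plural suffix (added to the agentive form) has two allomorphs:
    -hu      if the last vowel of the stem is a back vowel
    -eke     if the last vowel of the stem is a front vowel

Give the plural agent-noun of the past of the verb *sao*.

The last vowel of *sao* is /o/, which is a rounded vowel, so the past-tense suffix is -u, giving *saou*.
The final sound of the past-tense form *saou* is /u/, which is a vowel, so the agentive suffix is -ra, giving *saoura*.
The agentive form *saoura* — last vowel /a/ (a back vowel) → -hu → *saourahu*.

saourahu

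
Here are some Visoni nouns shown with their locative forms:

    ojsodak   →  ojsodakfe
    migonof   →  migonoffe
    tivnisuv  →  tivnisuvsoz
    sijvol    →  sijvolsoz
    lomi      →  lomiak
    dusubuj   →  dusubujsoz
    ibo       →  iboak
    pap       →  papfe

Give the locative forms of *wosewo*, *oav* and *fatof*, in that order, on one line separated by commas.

wosewoak, oavsoz, fatoffe

The pattern is voicing of the final sound: -fe when the stem ends in a voiceless consonant (*ojsodak*, *migonof*, *pap*); -soz when the stem ends in a voiced consonant (*tivnisuv*, *sijvol*, *dusubuj*); -ak when the stem ends in a vowel (*lomi*, *ibo*).
*wosewo*: final sound = /o/, a vowel → -ak → *wosewoak*.
*oav*: final sound = /v/, a voiced consonant → -soz → *oavsoz*.
*fatof*: final sound = /f/, a voiceless consonant → -fe → *fatoffe*.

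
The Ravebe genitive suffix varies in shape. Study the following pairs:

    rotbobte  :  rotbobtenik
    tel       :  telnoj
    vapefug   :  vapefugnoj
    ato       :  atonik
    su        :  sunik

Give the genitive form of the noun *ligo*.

ligonik

The alternation tracks the final sound of the stem — -noj when the stem ends in a consonant (*tel*, *vapefug*); -nik when the stem ends in a vowel (*rotbobte*, *ato*, *su*).
*ligo*: final sound = /o/, a vowel → -nik → *ligonik*.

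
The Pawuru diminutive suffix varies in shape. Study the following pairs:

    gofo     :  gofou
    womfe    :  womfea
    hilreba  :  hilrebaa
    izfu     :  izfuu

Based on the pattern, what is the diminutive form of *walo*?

Looking at the last vowel of each stem: -u when the last vowel of the stem is a rounded vowel (*gofo*, *izfu*); -a when the last vowel of the stem is an unrounded vowel (*womfe*, *hilreba*).
The last vowel of *walo* is /o/, which is a rounded vowel, so the suffix is -u, giving *walou*.

walou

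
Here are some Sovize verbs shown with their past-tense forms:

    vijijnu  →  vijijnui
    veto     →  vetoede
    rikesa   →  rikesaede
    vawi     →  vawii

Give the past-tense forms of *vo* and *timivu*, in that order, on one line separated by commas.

voede, timivui

Looking at the last vowel of each stem: -i when the last vowel of the stem is a high vowel (*vijijnu*, *vawi*); -ede when the last vowel of the stem is a non-high vowel (*veto*, *rikesa*).
Since the last vowel of *vo* is /o/ (a non-high vowel), it takes -ede, giving *voede*.
Since the last vowel of *timivu* is /u/ (a high vowel), it takes -i, giving *timivui*.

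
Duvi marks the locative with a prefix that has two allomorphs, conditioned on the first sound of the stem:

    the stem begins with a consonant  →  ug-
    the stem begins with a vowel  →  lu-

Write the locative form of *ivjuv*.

luivjuv

*ivjuv*: first sound = /i/, a vowel → lu- → *luivjuv*.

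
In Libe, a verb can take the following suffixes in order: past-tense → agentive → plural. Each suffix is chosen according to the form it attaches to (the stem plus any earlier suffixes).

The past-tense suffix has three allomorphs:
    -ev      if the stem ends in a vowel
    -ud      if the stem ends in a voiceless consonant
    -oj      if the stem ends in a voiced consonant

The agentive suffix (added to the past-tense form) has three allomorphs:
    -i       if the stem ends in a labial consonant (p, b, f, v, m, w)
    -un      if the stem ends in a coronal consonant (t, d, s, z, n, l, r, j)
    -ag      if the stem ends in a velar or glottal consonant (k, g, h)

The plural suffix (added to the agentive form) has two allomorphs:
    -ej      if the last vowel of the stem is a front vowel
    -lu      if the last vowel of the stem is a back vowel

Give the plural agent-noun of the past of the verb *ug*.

*ug*: final sound = /g/, a voiced consonant → -oj → *ugoj*.
The final consonant of the past-tense form *ugoj* is /j/, which is coronal, so the agentive suffix is -un, giving *ugojun*.
The last vowel of the agentive form *ugojun* is /u/, which is a back vowel, so the plural suffix is -lu, giving *ugojunlu*.

ugojunlu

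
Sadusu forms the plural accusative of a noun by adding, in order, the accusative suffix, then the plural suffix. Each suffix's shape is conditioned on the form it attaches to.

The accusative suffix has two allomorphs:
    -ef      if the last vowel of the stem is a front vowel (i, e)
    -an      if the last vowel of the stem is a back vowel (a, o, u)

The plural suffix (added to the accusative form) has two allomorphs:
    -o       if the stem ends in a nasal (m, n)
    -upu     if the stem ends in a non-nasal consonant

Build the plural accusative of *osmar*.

osmarano

*osmar* — last vowel /a/ (a back vowel) → -an → *osmaran*.
The accusative form *osmaran* — final consonant /n/ (a nasal) → -o → *osmarano*.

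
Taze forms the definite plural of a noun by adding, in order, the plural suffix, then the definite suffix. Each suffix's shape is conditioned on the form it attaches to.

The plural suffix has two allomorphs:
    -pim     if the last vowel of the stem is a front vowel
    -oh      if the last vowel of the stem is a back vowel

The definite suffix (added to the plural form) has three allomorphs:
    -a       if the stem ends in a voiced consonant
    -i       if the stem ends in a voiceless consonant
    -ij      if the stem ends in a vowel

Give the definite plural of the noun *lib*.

*lib* — last vowel /i/ (a front vowel) → -pim → *libpim*.
Since the final sound of the plural form *libpim* is /m/ (a voiced consonant), it takes -a, giving *libpima*.

libpima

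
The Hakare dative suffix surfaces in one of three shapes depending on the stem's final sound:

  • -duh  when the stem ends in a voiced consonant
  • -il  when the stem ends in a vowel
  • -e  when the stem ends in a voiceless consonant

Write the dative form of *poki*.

pokiil

The final sound of *poki* is /i/, which is a vowel, so the suffix is -il, giving *pokiil*.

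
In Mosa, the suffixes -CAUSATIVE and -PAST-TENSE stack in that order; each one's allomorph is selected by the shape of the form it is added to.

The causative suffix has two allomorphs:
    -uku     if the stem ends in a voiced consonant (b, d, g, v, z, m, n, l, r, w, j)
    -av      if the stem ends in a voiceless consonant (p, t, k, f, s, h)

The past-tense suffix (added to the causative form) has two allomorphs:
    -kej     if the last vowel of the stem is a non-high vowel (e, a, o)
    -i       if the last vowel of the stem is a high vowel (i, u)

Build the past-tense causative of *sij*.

*sij*: final consonant = /j/, voiced → -uku → *sijuku*.
The causative form *sijuku* — last vowel /u/ (a high vowel) → -i → *sijukui*.

sijukui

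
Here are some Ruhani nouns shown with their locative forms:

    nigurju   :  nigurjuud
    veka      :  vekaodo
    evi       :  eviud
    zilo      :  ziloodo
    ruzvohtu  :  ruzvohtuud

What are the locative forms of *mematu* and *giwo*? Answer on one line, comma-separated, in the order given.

mematuud, giwoodo

The pattern is height harmony: -ud when the last vowel of the stem is a high vowel (*nigurju*, *evi*, *ruzvohtu*); -odo when the last vowel of the stem is a non-high vowel (*veka*, *zilo*).
Since the last vowel of *mematu* is /u/ (a high vowel), it takes -ud, giving *mematuud*.
The last vowel of *giwo* is /o/, which is a non-high vowel, so the suffix is -odo, giving *giwoodo*.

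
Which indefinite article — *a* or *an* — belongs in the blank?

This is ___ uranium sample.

a

The indefinite article is chosen by the initial *sound* of the following word, not its spelling.
*uranium* begins with the sound /jʊ/ (u pronounced /jʊ/) — a consonant sound.
So the article is *a*: This is a uranium sample.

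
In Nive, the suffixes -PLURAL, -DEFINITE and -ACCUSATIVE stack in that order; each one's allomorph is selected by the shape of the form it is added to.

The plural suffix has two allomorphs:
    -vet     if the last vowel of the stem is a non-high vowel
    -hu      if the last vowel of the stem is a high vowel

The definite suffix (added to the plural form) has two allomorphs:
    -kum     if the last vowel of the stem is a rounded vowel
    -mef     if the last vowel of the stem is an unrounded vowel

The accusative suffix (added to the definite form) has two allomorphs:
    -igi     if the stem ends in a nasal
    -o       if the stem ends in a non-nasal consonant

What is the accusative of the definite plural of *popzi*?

*popzi* — last vowel /i/ (a high vowel) → -hu → *popzihu*.
The plural form *popzihu*: last vowel = /u/, a rounded vowel → -kum → *popzihukum*.
The definite form *popzihukum*: final consonant = /m/, a nasal → -igi → *popzihukumigi*.

popzihukumigi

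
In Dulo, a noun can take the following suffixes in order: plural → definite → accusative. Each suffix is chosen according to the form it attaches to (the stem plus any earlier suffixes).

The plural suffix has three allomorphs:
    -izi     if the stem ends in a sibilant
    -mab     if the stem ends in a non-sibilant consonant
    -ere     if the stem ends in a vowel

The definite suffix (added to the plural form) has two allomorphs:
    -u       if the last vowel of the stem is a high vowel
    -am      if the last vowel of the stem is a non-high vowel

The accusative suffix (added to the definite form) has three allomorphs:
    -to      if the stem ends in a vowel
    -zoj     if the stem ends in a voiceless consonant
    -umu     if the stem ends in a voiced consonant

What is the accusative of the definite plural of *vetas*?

vetasiziuto

*vetas*: final sound = /s/, a sibilant → -izi → *vetasizi*.
The plural form *vetasizi* — last vowel /i/ (a high vowel) → -u → *vetasiziu*.
The final sound of the definite form *vetasiziu* is /u/, which is a vowel, so the accusative suffix is -to, giving *vetasiziuto*.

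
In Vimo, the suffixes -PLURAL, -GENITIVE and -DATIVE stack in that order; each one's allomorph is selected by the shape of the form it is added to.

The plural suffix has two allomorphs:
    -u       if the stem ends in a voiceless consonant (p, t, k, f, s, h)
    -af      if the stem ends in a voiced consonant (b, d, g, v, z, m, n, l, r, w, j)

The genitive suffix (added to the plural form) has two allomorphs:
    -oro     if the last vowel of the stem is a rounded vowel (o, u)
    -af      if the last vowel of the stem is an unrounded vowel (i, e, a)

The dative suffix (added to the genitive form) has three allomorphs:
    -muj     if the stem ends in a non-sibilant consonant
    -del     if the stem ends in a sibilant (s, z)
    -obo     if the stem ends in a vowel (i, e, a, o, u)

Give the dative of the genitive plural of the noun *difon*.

difonafafmuj

*difon* — final consonant /n/ (voiced) → -af → *difonaf*.
The last vowel of the plural form *difonaf* is /a/, which is an unrounded vowel, so the genitive suffix is -af, giving *difonafaf*.
The genitive form *difonafaf* — final sound /f/ (a non-sibilant consonant) → -muj → *difonafafmuj*.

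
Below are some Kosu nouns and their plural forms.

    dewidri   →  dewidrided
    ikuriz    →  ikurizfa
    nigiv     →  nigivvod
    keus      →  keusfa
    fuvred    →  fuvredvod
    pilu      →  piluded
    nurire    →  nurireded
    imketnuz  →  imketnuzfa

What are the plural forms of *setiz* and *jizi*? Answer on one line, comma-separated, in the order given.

Looking at the final sound of each stem: -fa when the stem ends in a sibilant (*ikuriz*, *keus*, *imketnuz*); -vod when the stem ends in a non-sibilant consonant (*nigiv*, *fuvred*); -ded when the stem ends in a vowel (*dewidri*, *pilu*, *nurire*).
The final sound of *setiz* is /z/, which is a sibilant, so the suffix is -fa, giving *setizfa*.
*jizi* — final sound /i/ (a vowel) → -ded → *jizided*.

setizfa, jizided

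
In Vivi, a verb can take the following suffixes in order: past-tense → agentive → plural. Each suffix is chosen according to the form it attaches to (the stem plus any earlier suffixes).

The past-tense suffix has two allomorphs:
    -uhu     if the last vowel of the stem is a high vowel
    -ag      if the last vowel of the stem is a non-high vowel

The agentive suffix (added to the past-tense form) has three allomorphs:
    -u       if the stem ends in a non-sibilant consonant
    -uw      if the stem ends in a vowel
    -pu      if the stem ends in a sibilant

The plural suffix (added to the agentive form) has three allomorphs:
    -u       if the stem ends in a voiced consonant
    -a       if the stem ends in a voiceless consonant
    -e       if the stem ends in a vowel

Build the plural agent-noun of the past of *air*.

Since the last vowel of *air* is /i/ (a high vowel), it takes -uhu, giving *airuhu*.
The past-tense form *airuhu*: final sound = /u/, a vowel → -uw → *airuhuuw*.
Since the final sound of the agentive form *airuhuuw* is /w/ (a voiced consonant), it takes -u, giving *airuhuuwu*.

airuhuuwu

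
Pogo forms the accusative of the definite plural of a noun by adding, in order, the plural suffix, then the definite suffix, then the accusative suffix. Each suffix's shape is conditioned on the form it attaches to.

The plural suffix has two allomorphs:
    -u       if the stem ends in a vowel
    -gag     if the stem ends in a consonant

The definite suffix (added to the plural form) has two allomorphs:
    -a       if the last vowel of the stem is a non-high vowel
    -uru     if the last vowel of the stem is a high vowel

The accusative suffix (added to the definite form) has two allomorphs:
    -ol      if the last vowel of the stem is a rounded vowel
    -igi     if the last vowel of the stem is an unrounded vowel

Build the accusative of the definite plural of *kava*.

kavauuruol

*kava* — final sound /a/ (a vowel) → -u → *kavau*.
The plural form *kavau*: last vowel = /u/, a high vowel → -uru → *kavauuru*.
Since the last vowel of the definite form *kavauuru* is /u/ (a rounded vowel), it takes -ol, giving *kavauuruol*.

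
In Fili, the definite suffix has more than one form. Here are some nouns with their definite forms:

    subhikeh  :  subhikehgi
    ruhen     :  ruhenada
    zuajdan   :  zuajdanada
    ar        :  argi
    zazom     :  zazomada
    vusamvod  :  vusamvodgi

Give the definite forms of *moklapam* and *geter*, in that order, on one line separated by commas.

moklapamada, getergi

Looking at the final consonant of each stem: -ada when the stem ends in a nasal (*ruhen*, *zuajdan*, *zazom*); -gi when the stem ends in a non-nasal consonant (*subhikeh*, *ar*, *vusamvod*).
Since the final consonant of *moklapam* is /m/ (a nasal), it takes -ada, giving *moklapamada*.
Since the final consonant of *geter* is /r/ (non-nasal), it takes -gi, giving *getergi*.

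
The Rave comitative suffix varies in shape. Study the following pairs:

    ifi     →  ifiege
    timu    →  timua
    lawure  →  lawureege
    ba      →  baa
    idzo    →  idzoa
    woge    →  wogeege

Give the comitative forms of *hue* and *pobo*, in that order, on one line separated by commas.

hueege, poboa

Looking at the last vowel of each stem: -ege when the last vowel of the stem is a front vowel (*ifi*, *lawure*, *woge*); -a when the last vowel of the stem is a back vowel (*timu*, *ba*, *idzo*).
*hue*: last vowel = /e/, a front vowel → -ege → *hueege*.
*pobo*: last vowel = /o/, a back vowel → -a → *poboa*.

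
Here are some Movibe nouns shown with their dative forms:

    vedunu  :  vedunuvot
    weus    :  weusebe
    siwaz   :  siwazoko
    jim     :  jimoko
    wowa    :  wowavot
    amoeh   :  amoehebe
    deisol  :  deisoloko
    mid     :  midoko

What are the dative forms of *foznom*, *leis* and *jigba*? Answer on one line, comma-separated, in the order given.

foznomoko, leisebe, jigbavot

The alternation tracks the final sound of the stem — -ebe when the stem ends in a voiceless consonant (*weus*, *amoeh*); -oko when the stem ends in a voiced consonant (*siwaz*, *jim*, *deisol*, *mid*); -vot when the stem ends in a vowel (*vedunu*, *wowa*).
The final sound of *foznom* is /m/, which is a voiced consonant, so the suffix is -oko, giving *foznomoko*.
*leis* — final sound /s/ (a voiceless consonant) → -ebe → *leisebe*.
*jigba*: final sound = /a/, a vowel → -vot → *jigbavot*.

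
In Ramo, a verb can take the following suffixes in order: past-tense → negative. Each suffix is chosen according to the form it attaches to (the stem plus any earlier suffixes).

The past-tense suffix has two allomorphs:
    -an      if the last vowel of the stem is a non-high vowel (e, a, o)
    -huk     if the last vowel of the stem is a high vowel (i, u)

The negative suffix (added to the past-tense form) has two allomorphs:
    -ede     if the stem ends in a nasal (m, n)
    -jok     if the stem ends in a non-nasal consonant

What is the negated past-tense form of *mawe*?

The last vowel of *mawe* is /e/, which is a non-high vowel, so the past-tense suffix is -an, giving *mawean*.
Since the final consonant of the past-tense form *mawean* is /n/ (a nasal), it takes -ede, giving *maweanede*.

maweanede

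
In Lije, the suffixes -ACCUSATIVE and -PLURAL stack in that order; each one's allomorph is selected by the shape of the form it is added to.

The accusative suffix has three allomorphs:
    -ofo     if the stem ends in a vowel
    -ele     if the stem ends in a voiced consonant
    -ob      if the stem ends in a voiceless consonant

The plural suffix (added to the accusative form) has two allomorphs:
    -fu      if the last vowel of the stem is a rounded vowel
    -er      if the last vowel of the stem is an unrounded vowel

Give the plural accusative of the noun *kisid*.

kisideleer

*kisid* — final sound /d/ (a voiced consonant) → -ele → *kisidele*.
The last vowel of the accusative form *kisidele* is /e/, which is an unrounded vowel, so the plural suffix is -er, giving *kisideleer*.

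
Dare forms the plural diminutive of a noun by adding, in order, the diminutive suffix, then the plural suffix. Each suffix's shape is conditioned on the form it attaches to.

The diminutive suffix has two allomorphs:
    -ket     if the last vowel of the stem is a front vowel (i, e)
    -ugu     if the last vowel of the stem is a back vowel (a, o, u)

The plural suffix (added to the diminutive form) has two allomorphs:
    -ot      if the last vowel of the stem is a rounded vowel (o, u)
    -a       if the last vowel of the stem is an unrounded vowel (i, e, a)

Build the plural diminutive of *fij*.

fijketa

*fij*: last vowel = /i/, a front vowel → -ket → *fijket*.
The last vowel of the diminutive form *fijket* is /e/, which is an unrounded vowel, so the plural suffix is -a, giving *fijketa*.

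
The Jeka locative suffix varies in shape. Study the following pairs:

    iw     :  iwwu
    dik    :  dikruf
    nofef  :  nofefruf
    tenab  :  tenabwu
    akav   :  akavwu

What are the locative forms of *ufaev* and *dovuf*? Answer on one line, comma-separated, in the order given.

ufaevwu, dovufruf

The alternation tracks the final consonant of the stem — -ruf when the stem ends in a voiceless consonant (*dik*, *nofef*); -wu when the stem ends in a voiced consonant (*iw*, *tenab*, *akav*).
*ufaev* — final consonant /v/ (voiced) → -wu → *ufaevwu*.
Since the final consonant of *dovuf* is /f/ (voiceless), it takes -ruf, giving *dovufruf*.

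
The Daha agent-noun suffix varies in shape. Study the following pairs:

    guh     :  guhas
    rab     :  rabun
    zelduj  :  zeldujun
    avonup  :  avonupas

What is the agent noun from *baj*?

bajun

Looking at the final consonant of each stem: -as when the stem ends in a voiceless consonant (*guh*, *avonup*); -un when the stem ends in a voiced consonant (*rab*, *zelduj*).
*baj* — final consonant /j/ (voiced) → -un → *bajun*.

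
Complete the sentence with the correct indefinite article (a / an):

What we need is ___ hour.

The indefinite article is chosen by the initial *sound* of the following word, not its spelling.
*hour* begins with the sound /aʊ/ (silent h) — a vowel sound.
So the article is *an*: What we need is an hour.

an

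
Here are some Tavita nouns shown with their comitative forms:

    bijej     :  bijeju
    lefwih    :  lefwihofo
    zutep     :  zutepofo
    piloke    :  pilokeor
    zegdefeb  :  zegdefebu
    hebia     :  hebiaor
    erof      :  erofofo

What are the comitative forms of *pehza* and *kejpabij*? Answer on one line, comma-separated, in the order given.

The pattern is voicing of the final sound: -ofo when the stem ends in a voiceless consonant (*lefwih*, *zutep*, *erof*); -u when the stem ends in a voiced consonant (*bijej*, *zegdefeb*); -or when the stem ends in a vowel (*piloke*, *hebia*).
*pehza* — final sound /a/ (a vowel) → -or → *pehzaor*.
*kejpabij*: final sound = /j/, a voiced consonant → -u → *kejpabiju*.

pehzaor, kejpabiju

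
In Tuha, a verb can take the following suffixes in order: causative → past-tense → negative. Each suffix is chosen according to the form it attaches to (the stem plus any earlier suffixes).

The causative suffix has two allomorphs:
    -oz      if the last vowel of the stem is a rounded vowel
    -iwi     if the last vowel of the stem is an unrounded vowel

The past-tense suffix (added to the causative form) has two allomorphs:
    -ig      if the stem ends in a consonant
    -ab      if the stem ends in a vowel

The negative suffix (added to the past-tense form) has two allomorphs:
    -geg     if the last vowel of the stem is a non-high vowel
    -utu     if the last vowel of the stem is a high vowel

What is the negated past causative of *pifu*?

*pifu* — last vowel /u/ (a rounded vowel) → -oz → *pifuoz*.
Since the final sound of the causative form *pifuoz* is /z/ (a consonant), it takes -ig, giving *pifuozig*.
The last vowel of the past-tense form *pifuozig* is /i/, which is a high vowel, so the negative suffix is -utu, giving *pifuozigutu*.

pifuozigutu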